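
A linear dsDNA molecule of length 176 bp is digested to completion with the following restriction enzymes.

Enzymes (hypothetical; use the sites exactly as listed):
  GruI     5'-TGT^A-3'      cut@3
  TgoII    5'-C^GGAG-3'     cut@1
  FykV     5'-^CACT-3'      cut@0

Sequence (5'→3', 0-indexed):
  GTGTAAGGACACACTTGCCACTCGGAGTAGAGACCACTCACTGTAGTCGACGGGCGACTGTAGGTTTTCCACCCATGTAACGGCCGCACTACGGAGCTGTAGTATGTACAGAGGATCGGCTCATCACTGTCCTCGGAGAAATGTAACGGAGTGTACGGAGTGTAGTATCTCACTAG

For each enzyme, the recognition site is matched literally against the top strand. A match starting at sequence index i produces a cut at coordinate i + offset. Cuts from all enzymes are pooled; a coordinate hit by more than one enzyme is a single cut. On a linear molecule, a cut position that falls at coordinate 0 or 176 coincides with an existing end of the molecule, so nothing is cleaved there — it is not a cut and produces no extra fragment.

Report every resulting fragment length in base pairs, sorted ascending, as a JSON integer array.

Site scan:
  GruI (TGTA, off=3): starts [1, 41, 58, 75, 97, 104, 141, 151, 160] → cuts [4, 44, 61, 78, 100, 107, 144, 154, 163]
  TgoII (CGGAG, off=1): starts [22, 91, 133, 146, 155] → cuts [23, 92, 134, 147, 156]
  FykV (CACT, off=0): starts [11, 18, 34, 38, 86, 124, 170] → cuts [11, 18, 34, 38, 86, 124, 170]

All cut coordinates (distinct, sorted): [4, 11, 18, 23, 34, 38, 44, 61, 78, 86, 92, 100, 107, 124, 134, 144, 147, 154, 156, 163, 170]

Fragment lengths:
  [0,4): 4 bp
  [4,11): 7 bp
  [11,18): 7 bp
  [18,23): 5 bp
  [23,34): 11 bp
  [34,38): 4 bp
  [38,44): 6 bp
  [44,61): 17 bp
  [61,78): 17 bp
  [78,86): 8 bp
  [86,92): 6 bp
  [92,100): 8 bp
  [100,107): 7 bp
  [107,124): 17 bp
  [124,134): 10 bp
  [134,144): 10 bp
  [144,147): 3 bp
  [147,154): 7 bp
  [154,156): 2 bp
  [156,163): 7 bp
  [163,170): 7 bp
  [170,176): 6 bp

[2,3,4,4,5,6,6,6,7,7,7,7,7,7,8,8,10,10,11,17,17,17]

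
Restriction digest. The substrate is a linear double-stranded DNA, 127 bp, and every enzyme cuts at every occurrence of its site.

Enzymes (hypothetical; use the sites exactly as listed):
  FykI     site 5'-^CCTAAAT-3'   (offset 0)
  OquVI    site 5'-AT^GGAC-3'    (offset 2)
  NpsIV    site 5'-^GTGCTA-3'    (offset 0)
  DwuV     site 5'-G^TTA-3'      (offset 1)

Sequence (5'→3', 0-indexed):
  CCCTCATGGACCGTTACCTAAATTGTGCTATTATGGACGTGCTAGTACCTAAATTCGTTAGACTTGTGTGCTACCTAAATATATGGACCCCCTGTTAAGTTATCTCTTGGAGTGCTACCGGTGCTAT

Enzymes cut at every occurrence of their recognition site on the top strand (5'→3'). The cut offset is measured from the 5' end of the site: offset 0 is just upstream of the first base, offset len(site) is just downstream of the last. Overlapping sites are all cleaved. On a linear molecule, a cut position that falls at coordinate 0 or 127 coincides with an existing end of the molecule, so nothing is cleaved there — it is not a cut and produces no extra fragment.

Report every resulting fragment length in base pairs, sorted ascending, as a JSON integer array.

[3,4,5,6,6,7,7,8,9,9,10,10,10,10,11,12]

Site scan:
  FykI (CCTAAAT, off=0): starts [16, 47, 73] → cuts [16, 47, 73]
  OquVI (ATGGAC, off=2): starts [5, 32, 82] → cuts [7, 34, 84]
  NpsIV (GTGCTA, off=0): starts [24, 38, 67, 111, 120] → cuts [24, 38, 67, 111, 120]
  DwuV (GTTA, off=1): starts [12, 56, 93, 98] → cuts [13, 57, 94, 99]

All cut coordinates (distinct, sorted): [7, 13, 16, 24, 34, 38, 47, 57, 67, 73, 84, 94, 99, 111, 120]

Fragments:
  [0,7): 7 bp
  [7,13): 6 bp
  [13,16): 3 bp
  [16,24): 8 bp
  [24,34): 10 bp
  [34,38): 4 bp
  [38,47): 9 bp
  [47,57): 10 bp
  [57,67): 10 bp
  [67,73): 6 bp
  [73,84): 11 bp
  [84,94): 10 bp
  [94,99): 5 bp
  [99,111): 12 bp
  [111,120): 9 bp
  [120,127): 7 bp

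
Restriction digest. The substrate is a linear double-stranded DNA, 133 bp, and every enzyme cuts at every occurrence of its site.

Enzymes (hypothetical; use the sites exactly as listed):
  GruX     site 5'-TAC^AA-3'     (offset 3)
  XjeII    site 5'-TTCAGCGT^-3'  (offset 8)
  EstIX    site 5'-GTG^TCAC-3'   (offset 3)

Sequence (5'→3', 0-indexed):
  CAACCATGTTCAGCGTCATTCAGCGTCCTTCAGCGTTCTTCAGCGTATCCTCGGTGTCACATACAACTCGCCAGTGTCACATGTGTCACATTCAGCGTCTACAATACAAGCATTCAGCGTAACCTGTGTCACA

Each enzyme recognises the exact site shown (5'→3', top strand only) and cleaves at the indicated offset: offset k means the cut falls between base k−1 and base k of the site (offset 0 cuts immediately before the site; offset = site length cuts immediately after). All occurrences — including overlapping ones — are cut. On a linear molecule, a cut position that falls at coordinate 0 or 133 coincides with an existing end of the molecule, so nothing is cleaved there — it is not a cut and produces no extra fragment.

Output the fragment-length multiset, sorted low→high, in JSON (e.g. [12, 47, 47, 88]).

Site scan:
  GruX (TACAA, off=3): starts [61, 99, 104] → cuts [64, 102, 107]
  XjeII (TTCAGCGT, off=8): starts [8, 18, 28, 38, 90, 112] → cuts [16, 26, 36, 46, 98, 120]
  EstIX (GTGTCAC, off=3): starts [53, 73, 82, 125] → cuts [56, 76, 85, 128]

Pooled cuts: [16, 26, 36, 46, 56, 64, 76, 85, 98, 102, 107, 120, 128]

Fragments:
  [0,16): 16 bp
  [16,26): 10 bp
  [26,36): 10 bp
  [36,46): 10 bp
  [46,56): 10 bp
  [56,64): 8 bp
  [64,76): 12 bp
  [76,85): 9 bp
  [85,98): 13 bp
  [98,102): 4 bp
  [102,107): 5 bp
  [107,120): 13 bp
  [120,128): 8 bp
  [128,133): 5 bp

[4,5,5,8,8,9,10,10,10,10,12,13,13,16]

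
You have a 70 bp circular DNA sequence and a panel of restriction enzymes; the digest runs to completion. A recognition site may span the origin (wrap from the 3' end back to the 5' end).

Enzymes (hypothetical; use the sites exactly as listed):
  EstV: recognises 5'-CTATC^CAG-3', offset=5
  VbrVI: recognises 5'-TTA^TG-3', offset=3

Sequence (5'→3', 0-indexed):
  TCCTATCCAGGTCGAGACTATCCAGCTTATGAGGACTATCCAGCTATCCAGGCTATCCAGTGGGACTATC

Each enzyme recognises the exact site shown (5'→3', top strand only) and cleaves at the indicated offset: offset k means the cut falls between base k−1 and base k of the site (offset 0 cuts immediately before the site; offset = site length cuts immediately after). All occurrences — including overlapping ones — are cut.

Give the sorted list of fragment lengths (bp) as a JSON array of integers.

[7,8,9,11,15,20]

Scan for sites:
  EstV CTATCCAG/5: at [2, 17, 35, 43, 52] ⇒ [7, 22, 40, 48, 57]
  VbrVI TTATG/3: at [26] ⇒ [29]

All cut coordinates (distinct, sorted): [7, 22, 29, 40, 48, 57]

Fragments:
  7→22: 15 bp
  22→29: 7 bp
  29→40: 11 bp
  40→48: 8 bp
  48→57: 9 bp
  57→7 (wrap): 70-57+7 = 20 bp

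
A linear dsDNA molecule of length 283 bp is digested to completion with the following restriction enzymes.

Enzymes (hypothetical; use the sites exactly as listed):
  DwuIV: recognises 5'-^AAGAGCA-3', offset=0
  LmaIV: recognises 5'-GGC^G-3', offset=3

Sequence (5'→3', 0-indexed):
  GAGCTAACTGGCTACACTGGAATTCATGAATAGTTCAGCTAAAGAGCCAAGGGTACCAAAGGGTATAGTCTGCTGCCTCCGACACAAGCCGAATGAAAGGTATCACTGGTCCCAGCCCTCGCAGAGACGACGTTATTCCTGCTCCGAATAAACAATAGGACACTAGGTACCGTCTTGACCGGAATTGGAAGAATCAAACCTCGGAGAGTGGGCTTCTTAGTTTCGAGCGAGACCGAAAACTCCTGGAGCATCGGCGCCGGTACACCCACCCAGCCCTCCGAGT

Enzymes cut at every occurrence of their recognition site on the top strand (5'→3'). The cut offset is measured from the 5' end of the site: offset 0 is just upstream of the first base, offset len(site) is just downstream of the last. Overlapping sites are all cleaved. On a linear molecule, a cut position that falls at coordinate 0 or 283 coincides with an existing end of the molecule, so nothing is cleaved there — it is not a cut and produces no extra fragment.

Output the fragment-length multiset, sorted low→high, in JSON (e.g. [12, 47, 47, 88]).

Site scan:
  DwuIV (AAGAGCA, off=0): no sites
  LmaIV (GGCG, off=3): starts [252] → cuts [255]

All cut coordinates (distinct, sorted): [255]

Fragments:
  [0,255): 255 bp
  [255,283): 28 bp

[28,255]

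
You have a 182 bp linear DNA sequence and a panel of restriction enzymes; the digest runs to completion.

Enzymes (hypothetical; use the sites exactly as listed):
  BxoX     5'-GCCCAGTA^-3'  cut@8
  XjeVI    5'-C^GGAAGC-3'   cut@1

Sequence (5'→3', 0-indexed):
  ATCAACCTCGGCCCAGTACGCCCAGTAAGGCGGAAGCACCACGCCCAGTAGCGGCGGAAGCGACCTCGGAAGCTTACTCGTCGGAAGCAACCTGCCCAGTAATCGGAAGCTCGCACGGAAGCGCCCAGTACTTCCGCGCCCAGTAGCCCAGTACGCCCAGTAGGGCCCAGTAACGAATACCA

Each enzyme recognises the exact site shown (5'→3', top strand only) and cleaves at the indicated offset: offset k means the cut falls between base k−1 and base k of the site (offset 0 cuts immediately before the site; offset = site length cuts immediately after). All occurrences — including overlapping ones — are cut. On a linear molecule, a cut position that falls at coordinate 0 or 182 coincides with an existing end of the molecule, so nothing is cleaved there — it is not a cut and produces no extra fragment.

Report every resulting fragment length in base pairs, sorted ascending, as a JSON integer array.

[3,4,5,8,9,9,10,10,12,12,14,15,15,18,19,19]

Scan for sites:
  BxoX (GCCCAGTA, off=8): starts [10, 19, 42, 93, 122, 137, 145, 154, 164] → cuts [18, 27, 50, 101, 130, 145, 153, 162, 172]
  XjeVI (CGGAAGC, off=1): starts [30, 54, 66, 81, 103, 115] → cuts [31, 55, 67, 82, 104, 116]

Pooled cuts: [18, 27, 31, 50, 55, 67, 82, 101, 104, 116, 130, 145, 153, 162, 172]

Fragments:
  [0,18): 18 bp
  [18,27): 9 bp
  [27,31): 4 bp
  [31,50): 19 bp
  [50,55): 5 bp
  [55,67): 12 bp
  [67,82): 15 bp
  [82,101): 19 bp
  [101,104): 3 bp
  [104,116): 12 bp
  [116,130): 14 bp
  [130,145): 15 bp
  [145,153): 8 bp
  [153,162): 9 bp
  [162,172): 10 bp
  [172,182): 10 bp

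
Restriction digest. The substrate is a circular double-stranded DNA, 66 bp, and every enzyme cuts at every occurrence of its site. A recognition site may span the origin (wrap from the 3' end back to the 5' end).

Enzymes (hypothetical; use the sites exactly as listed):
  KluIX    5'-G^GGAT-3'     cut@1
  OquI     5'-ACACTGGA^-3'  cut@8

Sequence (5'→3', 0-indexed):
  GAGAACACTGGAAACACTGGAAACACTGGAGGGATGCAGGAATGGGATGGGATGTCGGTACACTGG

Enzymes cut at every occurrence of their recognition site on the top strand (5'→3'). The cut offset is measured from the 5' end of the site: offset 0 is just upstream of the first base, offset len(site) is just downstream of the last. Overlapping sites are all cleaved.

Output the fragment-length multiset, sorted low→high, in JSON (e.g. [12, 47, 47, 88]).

Scan for sites:
  KluIX (GGGAT, off=1): starts [30, 43, 48] → cuts [31, 44, 49]
  OquI (ACACTGGA, off=8): starts [4, 13, 22] → cuts [12, 21, 30]

All cut coordinates (distinct, sorted): [12, 21, 30, 31, 44, 49]

Fragments:
  12→21: 9 bp
  21→30: 9 bp
  30→31: 1 bp
  31→44: 13 bp
  44→49: 5 bp
  49→12 (wrap): 66-49+12 = 29 bp

[1,5,9,9,13,29]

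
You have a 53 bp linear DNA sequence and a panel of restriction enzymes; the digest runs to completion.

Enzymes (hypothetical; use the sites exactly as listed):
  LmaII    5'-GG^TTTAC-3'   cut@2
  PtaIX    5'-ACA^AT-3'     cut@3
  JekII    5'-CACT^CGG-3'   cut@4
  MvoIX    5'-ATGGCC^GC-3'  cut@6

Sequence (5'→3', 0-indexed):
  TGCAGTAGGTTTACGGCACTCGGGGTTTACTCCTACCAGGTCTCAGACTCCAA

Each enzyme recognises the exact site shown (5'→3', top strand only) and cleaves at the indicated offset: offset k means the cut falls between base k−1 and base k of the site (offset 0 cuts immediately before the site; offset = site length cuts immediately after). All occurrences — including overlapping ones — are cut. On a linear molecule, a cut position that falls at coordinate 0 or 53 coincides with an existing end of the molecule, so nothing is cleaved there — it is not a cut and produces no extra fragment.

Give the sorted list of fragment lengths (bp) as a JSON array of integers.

Scan for sites:
  LmaII GGTTTAC/2: at [7, 23] ⇒ [9, 25]
  PtaIX (ACAAT, off=3): no sites
  JekII CACTCGG/4: at [16] ⇒ [20]
  MvoIX (ATGGCCGC, off=6): no sites

All cut coordinates (distinct, sorted): [9, 20, 25]

Fragment lengths:
  [0,9): 9 bp
  [9,20): 11 bp
  [20,25): 5 bp
  [25,53): 28 bp

[5,9,11,28]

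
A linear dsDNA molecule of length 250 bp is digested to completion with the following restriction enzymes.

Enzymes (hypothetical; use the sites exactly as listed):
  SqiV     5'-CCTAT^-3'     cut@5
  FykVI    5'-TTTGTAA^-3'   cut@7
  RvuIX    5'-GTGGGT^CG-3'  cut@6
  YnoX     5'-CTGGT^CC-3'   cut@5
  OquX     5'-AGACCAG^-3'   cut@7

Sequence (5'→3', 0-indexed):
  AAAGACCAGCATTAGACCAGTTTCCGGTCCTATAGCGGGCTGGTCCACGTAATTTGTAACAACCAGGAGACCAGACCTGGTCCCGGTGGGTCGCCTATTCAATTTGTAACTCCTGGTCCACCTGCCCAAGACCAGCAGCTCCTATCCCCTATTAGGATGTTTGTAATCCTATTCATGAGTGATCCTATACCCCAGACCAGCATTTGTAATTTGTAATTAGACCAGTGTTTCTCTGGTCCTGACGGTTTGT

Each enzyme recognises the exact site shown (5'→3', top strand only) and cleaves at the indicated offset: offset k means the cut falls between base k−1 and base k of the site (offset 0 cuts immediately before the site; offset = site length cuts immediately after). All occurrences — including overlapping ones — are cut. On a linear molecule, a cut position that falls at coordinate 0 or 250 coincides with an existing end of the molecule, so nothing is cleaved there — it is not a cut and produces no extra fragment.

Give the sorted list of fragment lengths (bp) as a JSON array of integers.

Scan for sites:
  SqiV CCTAT/5: at [28, 93, 140, 147, 167, 183] ⇒ [33, 98, 145, 152, 172, 188]
  FykVI TTTGTAA/7: at [52, 102, 159, 202, 209] ⇒ [59, 109, 166, 209, 216]
  RvuIX GTGGGTCG/6: at [85] ⇒ [91]
  YnoX CTGGTCC/5: at [39, 76, 112, 232] ⇒ [44, 81, 117, 237]
  OquX AGACCAG/7: at [2, 13, 67, 128, 193, 218] ⇒ [9, 20, 74, 135, 200, 225]

Pooled cuts: [9, 20, 33, 44, 59, 74, 81, 91, 98, 109, 117, 135, 145, 152, 166, 172, 188, 200, 209, 216, 225, 237]

Fragment lengths:
  [0,9): 9 bp
  [9,20): 11 bp
  [20,33): 13 bp
  [33,44): 11 bp
  [44,59): 15 bp
  [59,74): 15 bp
  [74,81): 7 bp
  [81,91): 10 bp
  [91,98): 7 bp
  [98,109): 11 bp
  [109,117): 8 bp
  [117,135): 18 bp
  [135,145): 10 bp
  [145,152): 7 bp
  [152,166): 14 bp
  [166,172): 6 bp
  [172,188): 16 bp
  [188,200): 12 bp
  [200,209): 9 bp
  [209,216): 7 bp
  [216,225): 9 bp
  [225,237): 12 bp
  [237,250): 13 bp

[6,7,7,7,7,8,9,9,9,10,10,11,11,11,12,12,13,13,14,15,15,16,18]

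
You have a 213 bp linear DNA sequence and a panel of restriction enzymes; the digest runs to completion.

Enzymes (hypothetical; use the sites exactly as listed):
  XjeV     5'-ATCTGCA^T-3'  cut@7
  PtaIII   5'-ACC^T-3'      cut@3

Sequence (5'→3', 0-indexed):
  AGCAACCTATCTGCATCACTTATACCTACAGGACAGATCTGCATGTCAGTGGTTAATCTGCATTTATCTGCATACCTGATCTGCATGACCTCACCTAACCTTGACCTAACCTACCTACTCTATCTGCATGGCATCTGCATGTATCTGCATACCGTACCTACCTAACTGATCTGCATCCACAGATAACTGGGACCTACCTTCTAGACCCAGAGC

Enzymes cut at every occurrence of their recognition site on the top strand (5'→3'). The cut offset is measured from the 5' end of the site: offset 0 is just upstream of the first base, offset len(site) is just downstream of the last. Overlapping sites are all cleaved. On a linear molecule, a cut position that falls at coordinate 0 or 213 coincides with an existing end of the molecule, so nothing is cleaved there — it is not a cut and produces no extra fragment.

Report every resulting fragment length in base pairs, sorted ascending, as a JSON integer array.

Per-enzyme occurrences:
  XjeV (ATCTGCAT, off=7): starts [8, 36, 55, 65, 78, 121, 132, 142, 168] → cuts [15, 43, 62, 72, 85, 128, 139, 149, 175]
  PtaIII (ACCT, off=3): starts [4, 23, 73, 87, 92, 97, 103, 108, 112, 155, 159, 191, 195] → cuts [7, 26, 76, 90, 95, 100, 106, 111, 115, 158, 162, 194, 198]

All cut coordinates (distinct, sorted): [7, 15, 26, 43, 62, 72, 76, 85, 90, 95, 100, 106, 111, 115, 128, 139, 149, 158, 162, 175, 194, 198]

Fragments:
  [0,7): 7 bp
  [7,15): 8 bp
  [15,26): 11 bp
  [26,43): 17 bp
  [43,62): 19 bp
  [62,72): 10 bp
  [72,76): 4 bp
  [76,85): 9 bp
  [85,90): 5 bp
  [90,95): 5 bp
  [95,100): 5 bp
  [100,106): 6 bp
  [106,111): 5 bp
  [111,115): 4 bp
  [115,128): 13 bp
  [128,139): 11 bp
  [139,149): 10 bp
  [149,158): 9 bp
  [158,162): 4 bp
  [162,175): 13 bp
  [175,194): 19 bp
  [194,198): 4 bp
  [198,213): 15 bp

[4,4,4,4,5,5,5,5,6,7,8,9,9,10,10,11,11,13,13,15,17,19,19]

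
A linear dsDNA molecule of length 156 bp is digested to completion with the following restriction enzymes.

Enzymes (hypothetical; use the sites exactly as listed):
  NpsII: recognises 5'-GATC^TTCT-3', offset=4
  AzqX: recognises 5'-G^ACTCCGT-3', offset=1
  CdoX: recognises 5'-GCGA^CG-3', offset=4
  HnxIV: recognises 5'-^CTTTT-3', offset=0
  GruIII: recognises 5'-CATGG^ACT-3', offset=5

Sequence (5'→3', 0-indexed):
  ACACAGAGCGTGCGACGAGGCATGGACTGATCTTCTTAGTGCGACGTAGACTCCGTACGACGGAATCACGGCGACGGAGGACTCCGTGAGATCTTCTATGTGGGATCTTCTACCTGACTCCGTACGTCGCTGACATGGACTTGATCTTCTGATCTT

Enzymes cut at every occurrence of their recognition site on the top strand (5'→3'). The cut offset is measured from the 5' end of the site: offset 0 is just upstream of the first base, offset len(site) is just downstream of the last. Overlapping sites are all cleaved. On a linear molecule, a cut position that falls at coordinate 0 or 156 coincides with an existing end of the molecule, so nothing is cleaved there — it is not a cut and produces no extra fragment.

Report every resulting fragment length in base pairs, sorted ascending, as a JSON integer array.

Site scan:
  NpsII GATCTTCT/4: at [28, 89, 103, 142] ⇒ [32, 93, 107, 146]
  AzqX GACTCCGT/1: at [48, 79, 115] ⇒ [49, 80, 116]
  CdoX GCGACG/4: at [11, 40, 70] ⇒ [15, 44, 74]
  HnxIV (CTTTT, off=0): no sites
  GruIII CATGGACT/5: at [20, 133] ⇒ [25, 138]

Pooled cuts: [15, 25, 32, 44, 49, 74, 80, 93, 107, 116, 138, 146]

Fragment lengths:
  [0,15): 15 bp
  [15,25): 10 bp
  [25,32): 7 bp
  [32,44): 12 bp
  [44,49): 5 bp
  [49,74): 25 bp
  [74,80): 6 bp
  [80,93): 13 bp
  [93,107): 14 bp
  [107,116): 9 bp
  [116,138): 22 bp
  [138,146): 8 bp
  [146,156): 10 bp

[5,6,7,8,9,10,10,12,13,14,15,22,25]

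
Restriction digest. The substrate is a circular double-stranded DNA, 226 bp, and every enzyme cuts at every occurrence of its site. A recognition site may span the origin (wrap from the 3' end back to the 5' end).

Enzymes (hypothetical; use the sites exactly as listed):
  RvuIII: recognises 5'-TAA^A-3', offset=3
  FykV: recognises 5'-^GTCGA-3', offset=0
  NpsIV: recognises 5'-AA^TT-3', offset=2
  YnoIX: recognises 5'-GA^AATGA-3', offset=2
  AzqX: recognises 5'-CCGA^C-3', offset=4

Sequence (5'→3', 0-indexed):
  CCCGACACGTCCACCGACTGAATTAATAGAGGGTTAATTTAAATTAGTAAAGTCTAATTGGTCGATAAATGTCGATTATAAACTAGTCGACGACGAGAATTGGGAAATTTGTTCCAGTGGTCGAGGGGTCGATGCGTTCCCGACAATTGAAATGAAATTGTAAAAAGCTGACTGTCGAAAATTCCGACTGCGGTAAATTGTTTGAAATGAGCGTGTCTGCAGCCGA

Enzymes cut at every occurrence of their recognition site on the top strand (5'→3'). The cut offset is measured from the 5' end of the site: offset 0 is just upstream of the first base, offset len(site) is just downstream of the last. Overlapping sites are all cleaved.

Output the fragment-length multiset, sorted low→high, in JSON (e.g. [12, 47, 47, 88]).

Scan for sites:
  RvuIII TAAA/3: at [39, 47, 65, 78, 160, 193] ⇒ [42, 50, 68, 81, 163, 196]
  FykV GTCGA/0: at [60, 70, 85, 119, 127, 173] ⇒ [60, 70, 85, 119, 127, 173]
  NpsIV AATT/2: at [20, 35, 41, 55, 97, 105, 144, 155, 179, 195] ⇒ [22, 37, 43, 57, 99, 107, 146, 157, 181, 197]
  YnoIX GAAATGA/2: at [148, 203] ⇒ [150, 205]
  AzqX CCGAC/4: at [1, 13, 139, 183, 222] ⇒ [0, 5, 17, 143, 187]

All cut coordinates (distinct, sorted): [0, 5, 17, 22, 37, 42, 43, 50, 57, 60, 68, 70, 81, 85, 99, 107, 119, 127, 143, 146, 150, 157, 163, 173, 181, 187, 196, 197, 205]

Fragments:
  0→5: 5 bp
  5→17: 12 bp
  17→22: 5 bp
  22→37: 15 bp
  37→42: 5 bp
  42→43: 1 bp
  43→50: 7 bp
  50→57: 7 bp
  57→60: 3 bp
  60→68: 8 bp
  68→70: 2 bp
  70→81: 11 bp
  81→85: 4 bp
  85→99: 14 bp
  99→107: 8 bp
  107→119: 12 bp
  119→127: 8 bp
  127→143: 16 bp
  143→146: 3 bp
  146→150: 4 bp
  150→157: 7 bp
  157→163: 6 bp
  163→173: 10 bp
  173→181: 8 bp
  181→187: 6 bp
  187→196: 9 bp
  196→197: 1 bp
  197→205: 8 bp
  205→0 (wrap): 226-205+0 = 21 bp

[1,1,2,3,3,4,4,5,5,5,6,6,7,7,7,8,8,8,8,8,9,10,11,12,12,14,15,16,21]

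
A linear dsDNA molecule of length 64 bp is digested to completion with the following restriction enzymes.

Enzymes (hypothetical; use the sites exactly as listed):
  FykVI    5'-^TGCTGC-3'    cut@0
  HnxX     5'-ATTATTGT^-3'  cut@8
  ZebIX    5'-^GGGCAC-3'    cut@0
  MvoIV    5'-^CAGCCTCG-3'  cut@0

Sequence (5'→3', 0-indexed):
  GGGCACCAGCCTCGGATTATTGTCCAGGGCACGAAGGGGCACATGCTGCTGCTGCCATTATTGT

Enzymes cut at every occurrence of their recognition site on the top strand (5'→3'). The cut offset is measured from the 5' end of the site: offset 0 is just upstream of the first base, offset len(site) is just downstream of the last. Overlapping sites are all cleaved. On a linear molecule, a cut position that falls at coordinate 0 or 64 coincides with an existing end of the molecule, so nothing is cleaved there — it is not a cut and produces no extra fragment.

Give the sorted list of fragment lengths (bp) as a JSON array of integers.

[3,3,3,6,7,10,15,17]

Site scan:
  FykVI (TGCTGC, off=0): starts [43, 46, 49] → cuts [43, 46, 49]
  HnxX (ATTATTGT, off=8): starts [15, 56] → cuts [23] (position 64 is a terminus of the linear molecule — no cut)
  ZebIX (GGGCAC, off=0): starts [0, 26, 36] → cuts [26, 36] (position 0 is a terminus of the linear molecule — no cut)
  MvoIV (CAGCCTCG, off=0): starts [6] → cuts [6]

Pooled cuts: [6, 23, 26, 36, 43, 46, 49]

Fragment lengths:
  [0,6): 6 bp
  [6,23): 17 bp
  [23,26): 3 bp
  [26,36): 10 bp
  [36,43): 7 bp
  [43,46): 3 bp
  [46,49): 3 bp
  [49,64): 15 bp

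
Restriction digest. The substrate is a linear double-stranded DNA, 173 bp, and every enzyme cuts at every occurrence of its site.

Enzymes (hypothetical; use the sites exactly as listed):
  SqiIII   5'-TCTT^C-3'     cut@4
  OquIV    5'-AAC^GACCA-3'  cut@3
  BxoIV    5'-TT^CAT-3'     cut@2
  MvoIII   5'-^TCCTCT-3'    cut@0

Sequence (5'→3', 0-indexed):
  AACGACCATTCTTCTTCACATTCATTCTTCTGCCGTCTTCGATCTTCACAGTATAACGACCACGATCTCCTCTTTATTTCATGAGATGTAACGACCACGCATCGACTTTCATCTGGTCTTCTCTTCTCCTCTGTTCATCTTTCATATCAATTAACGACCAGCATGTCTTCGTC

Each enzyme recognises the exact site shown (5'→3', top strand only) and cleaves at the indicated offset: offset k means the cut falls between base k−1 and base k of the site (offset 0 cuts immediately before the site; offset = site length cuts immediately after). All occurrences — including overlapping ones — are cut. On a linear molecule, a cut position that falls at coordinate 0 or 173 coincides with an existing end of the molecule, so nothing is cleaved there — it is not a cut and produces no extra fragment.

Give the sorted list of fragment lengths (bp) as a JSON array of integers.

[1,3,3,4,5,6,7,7,7,9,10,10,10,11,11,12,13,13,14,17]

Site scan:
  SqiIII TCTTC/4: at [9, 12, 25, 35, 42, 116, 121, 165] ⇒ [13, 16, 29, 39, 46, 120, 125, 169]
  OquIV AACGACCA/3: at [0, 54, 89, 152] ⇒ [3, 57, 92, 155]
  BxoIV TTCAT/2: at [20, 77, 107, 133, 140] ⇒ [22, 79, 109, 135, 142]
  MvoIII TCCTCT/0: at [67, 126] ⇒ [67, 126]

Pooled cuts: [3, 13, 16, 22, 29, 39, 46, 57, 67, 79, 92, 109, 120, 125, 126, 135, 142, 155, 169]

Fragments:
  [0,3): 3 bp
  [3,13): 10 bp
  [13,16): 3 bp
  [16,22): 6 bp
  [22,29): 7 bp
  [29,39): 10 bp
  [39,46): 7 bp
  [46,57): 11 bp
  [57,67): 10 bp
  [67,79): 12 bp
  [79,92): 13 bp
  [92,109): 17 bp
  [109,120): 11 bp
  [120,125): 5 bp
  [125,126): 1 bp
  [126,135): 9 bp
  [135,142): 7 bp
  [142,155): 13 bp
  [155,169): 14 bp
  [169,173): 4 bp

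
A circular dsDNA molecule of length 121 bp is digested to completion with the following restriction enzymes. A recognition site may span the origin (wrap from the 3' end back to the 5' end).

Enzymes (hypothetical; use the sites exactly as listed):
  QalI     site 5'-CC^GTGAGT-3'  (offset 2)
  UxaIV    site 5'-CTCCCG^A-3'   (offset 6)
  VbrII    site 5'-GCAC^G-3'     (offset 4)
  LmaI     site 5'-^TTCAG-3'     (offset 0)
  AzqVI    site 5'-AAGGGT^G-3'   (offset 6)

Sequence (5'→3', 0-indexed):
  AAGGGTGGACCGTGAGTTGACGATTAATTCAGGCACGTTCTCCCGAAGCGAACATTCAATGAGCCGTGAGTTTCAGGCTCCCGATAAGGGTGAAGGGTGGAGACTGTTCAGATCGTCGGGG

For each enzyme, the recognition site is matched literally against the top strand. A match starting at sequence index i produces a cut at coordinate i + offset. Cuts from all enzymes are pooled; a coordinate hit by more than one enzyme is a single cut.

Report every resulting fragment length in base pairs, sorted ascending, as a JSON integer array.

Per-enzyme occurrences:
  QalI CCGTGAGT/2: at [9, 63] ⇒ [11, 65]
  UxaIV CTCCCGA/6: at [39, 77] ⇒ [45, 83]
  VbrII GCACG/4: at [32] ⇒ [36]
  LmaI TTCAG/0: at [27, 71, 106] ⇒ [27, 71, 106]
  AzqVI AAGGGTG/6: at [0, 85, 92] ⇒ [6, 91, 98]

Pooled cuts: [6, 11, 27, 36, 45, 65, 71, 83, 91, 98, 106]

Fragments:
  6→11: 5 bp
  11→27: 16 bp
  27→36: 9 bp
  36→45: 9 bp
  45→65: 20 bp
  65→71: 6 bp
  71→83: 12 bp
  83→91: 8 bp
  91→98: 7 bp
  98→106: 8 bp
  106→6 (wrap): 121-106+6 = 21 bp

[5,6,7,8,8,9,9,12,16,20,21]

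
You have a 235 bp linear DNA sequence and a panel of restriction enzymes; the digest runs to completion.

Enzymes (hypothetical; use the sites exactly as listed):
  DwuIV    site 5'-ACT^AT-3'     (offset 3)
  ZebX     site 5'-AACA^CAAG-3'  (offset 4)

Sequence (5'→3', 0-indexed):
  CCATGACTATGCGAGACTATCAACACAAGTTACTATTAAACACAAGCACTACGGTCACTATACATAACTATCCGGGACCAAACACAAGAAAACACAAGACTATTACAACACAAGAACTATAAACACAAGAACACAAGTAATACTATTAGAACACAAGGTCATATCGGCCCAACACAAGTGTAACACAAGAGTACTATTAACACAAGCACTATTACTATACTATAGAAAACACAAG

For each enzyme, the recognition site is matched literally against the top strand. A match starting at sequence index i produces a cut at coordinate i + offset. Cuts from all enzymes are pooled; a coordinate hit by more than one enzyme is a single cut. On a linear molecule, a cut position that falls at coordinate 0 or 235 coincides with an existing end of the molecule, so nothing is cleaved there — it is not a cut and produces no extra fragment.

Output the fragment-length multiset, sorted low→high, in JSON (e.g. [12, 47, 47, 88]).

[4,5,6,7,7,7,7,8,8,8,8,8,9,9,9,10,10,10,10,10,11,11,15,17,21]

Scan for sites:
  DwuIV (ACTAT, off=3): starts [5, 15, 31, 56, 66, 98, 115, 141, 192, 207, 213, 218] → cuts [8, 18, 34, 59, 69, 101, 118, 144, 195, 210, 216, 221]
  ZebX (AACACAAG, off=4): starts [21, 38, 80, 90, 106, 121, 129, 149, 170, 181, 198, 227] → cuts [25, 42, 84, 94, 110, 125, 133, 153, 174, 185, 202, 231]

All cut coordinates (distinct, sorted): [8, 18, 25, 34, 42, 59, 69, 84, 94, 101, 110, 118, 125, 133, 144, 153, 174, 185, 195, 202, 210, 216, 221, 231]

Fragments:
  [0,8): 8 bp
  [8,18): 10 bp
  [18,25): 7 bp
  [25,34): 9 bp
  [34,42): 8 bp
  [42,59): 17 bp
  [59,69): 10 bp
  [69,84): 15 bp
  [84,94): 10 bp
  [94,101): 7 bp
  [101,110): 9 bp
  [110,118): 8 bp
  [118,125): 7 bp
  [125,133): 8 bp
  [133,144): 11 bp
  [144,153): 9 bp
  [153,174): 21 bp
  [174,185): 11 bp
  [185,195): 10 bp
  [195,202): 7 bp
  [202,210): 8 bp
  [210,216): 6 bp
  [216,221): 5 bp
  [221,231): 10 bp
  [231,235): 4 bp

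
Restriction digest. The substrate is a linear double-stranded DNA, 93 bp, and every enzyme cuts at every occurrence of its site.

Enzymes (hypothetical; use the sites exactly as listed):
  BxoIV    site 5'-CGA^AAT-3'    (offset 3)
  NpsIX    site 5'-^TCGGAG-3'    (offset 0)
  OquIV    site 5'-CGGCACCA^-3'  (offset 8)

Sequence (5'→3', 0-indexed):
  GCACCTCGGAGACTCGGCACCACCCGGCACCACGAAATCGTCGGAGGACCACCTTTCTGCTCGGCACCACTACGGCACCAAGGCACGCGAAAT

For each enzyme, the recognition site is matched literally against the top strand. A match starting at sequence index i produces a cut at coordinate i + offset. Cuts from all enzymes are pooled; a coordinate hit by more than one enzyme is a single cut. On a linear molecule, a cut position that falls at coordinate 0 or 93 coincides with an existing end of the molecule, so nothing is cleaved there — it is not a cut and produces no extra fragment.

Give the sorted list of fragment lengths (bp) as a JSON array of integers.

[3,3,5,5,10,10,11,17,29]

Per-enzyme occurrences:
  BxoIV CGAAAT/3: at [32, 87] ⇒ [35, 90]
  NpsIX TCGGAG/0: at [5, 40] ⇒ [5, 40]
  OquIV CGGCACCA/8: at [14, 24, 61, 72] ⇒ [22, 32, 69, 80]

All cut coordinates (distinct, sorted): [5, 22, 32, 35, 40, 69, 80, 90]

Fragment lengths:
  [0,5): 5 bp
  [5,22): 17 bp
  [22,32): 10 bp
  [32,35): 3 bp
  [35,40): 5 bp
  [40,69): 29 bp
  [69,80): 11 bp
  [80,90): 10 bp
  [90,93): 3 bp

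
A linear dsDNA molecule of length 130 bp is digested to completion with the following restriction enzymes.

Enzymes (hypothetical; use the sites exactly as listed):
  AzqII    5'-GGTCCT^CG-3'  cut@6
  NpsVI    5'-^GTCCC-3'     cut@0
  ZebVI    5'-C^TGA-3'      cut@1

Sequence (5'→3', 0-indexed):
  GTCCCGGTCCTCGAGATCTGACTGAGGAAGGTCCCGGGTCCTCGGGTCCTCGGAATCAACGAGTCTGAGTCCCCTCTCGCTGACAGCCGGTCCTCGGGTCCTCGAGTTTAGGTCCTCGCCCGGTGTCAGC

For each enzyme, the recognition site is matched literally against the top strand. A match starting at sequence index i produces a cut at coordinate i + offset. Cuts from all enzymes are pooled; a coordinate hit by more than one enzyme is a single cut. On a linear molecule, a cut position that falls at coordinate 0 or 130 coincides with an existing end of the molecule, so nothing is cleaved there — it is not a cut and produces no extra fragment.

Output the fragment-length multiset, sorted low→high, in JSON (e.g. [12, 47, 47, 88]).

[3,4,7,8,8,8,11,12,12,14,14,14,15]

Per-enzyme occurrences:
  AzqII (GGTCCTCG, off=6): starts [5, 36, 44, 88, 96, 110] → cuts [11, 42, 50, 94, 102, 116]
  NpsVI (GTCCC, off=0): starts [0, 30, 68] → cuts [30, 68] (position 0 is a terminus of the linear molecule — no cut)
  ZebVI (CTGA, off=1): starts [17, 21, 64, 79] → cuts [18, 22, 65, 80]

Pooled cuts: [11, 18, 22, 30, 42, 50, 65, 68, 80, 94, 102, 116]

Fragments:
  [0,11): 11 bp
  [11,18): 7 bp
  [18,22): 4 bp
  [22,30): 8 bp
  [30,42): 12 bp
  [42,50): 8 bp
  [50,65): 15 bp
  [65,68): 3 bp
  [68,80): 12 bp
  [80,94): 14 bp
  [94,102): 8 bp
  [102,116): 14 bp
  [116,130): 14 bp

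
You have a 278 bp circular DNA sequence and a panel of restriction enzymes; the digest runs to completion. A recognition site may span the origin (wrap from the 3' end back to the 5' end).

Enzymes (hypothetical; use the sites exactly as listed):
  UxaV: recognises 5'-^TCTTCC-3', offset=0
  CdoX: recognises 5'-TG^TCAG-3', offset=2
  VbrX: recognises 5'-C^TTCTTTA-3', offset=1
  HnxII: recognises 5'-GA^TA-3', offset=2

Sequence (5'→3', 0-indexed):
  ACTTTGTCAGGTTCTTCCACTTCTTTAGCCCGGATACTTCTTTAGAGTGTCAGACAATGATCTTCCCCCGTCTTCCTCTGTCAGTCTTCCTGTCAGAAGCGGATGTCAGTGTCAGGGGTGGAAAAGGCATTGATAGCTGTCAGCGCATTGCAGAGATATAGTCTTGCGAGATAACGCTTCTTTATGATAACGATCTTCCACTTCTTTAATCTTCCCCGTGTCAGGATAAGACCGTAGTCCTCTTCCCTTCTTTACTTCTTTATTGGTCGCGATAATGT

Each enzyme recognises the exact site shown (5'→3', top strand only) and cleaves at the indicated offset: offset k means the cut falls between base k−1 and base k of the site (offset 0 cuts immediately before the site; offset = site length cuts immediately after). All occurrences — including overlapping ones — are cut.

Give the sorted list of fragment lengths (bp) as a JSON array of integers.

[3,4,6,6,6,6,6,6,7,8,8,8,8,8,10,10,10,11,11,12,12,13,14,14,15,17,17,22]

Per-enzyme occurrences:
  UxaV (TCTTCC, off=0): starts [12, 60, 70, 84, 193, 209, 240] → cuts [12, 60, 70, 84, 193, 209, 240]
  CdoX (TGTCAG, off=2): starts [4, 47, 78, 90, 103, 109, 137, 218] → cuts [6, 49, 80, 92, 105, 111, 139, 220]
  VbrX (CTTCTTTA, off=1): starts [19, 36, 176, 200, 246, 254] → cuts [20, 37, 177, 201, 247, 255]
  HnxII (GATA, off=2): starts [32, 131, 154, 169, 185, 224, 270] → cuts [34, 133, 156, 171, 187, 226, 272]

Pooled cuts: [6, 12, 20, 34, 37, 49, 60, 70, 80, 84, 92, 105, 111, 133, 139, 156, 171, 177, 187, 193, 201, 209, 220, 226, 240, 247, 255, 272]

Fragments:
  6→12: 6 bp
  12→20: 8 bp
  20→34: 14 bp
  34→37: 3 bp
  37→49: 12 bp
  49→60: 11 bp
  60→70: 10 bp
  70→80: 10 bp
  80→84: 4 bp
  84→92: 8 bp
  92→105: 13 bp
  105→111: 6 bp
  111→133: 22 bp
  133→139: 6 bp
  139→156: 17 bp
  156→171: 15 bp
  171→177: 6 bp
  177→187: 10 bp
  187→193: 6 bp
  193→201: 8 bp
  201→209: 8 bp
  209→220: 11 bp
  220→226: 6 bp
  226→240: 14 bp
  240→247: 7 bp
  247→255: 8 bp
  255→272: 17 bp
  272→6 (wrap): 278-272+6 = 12 bp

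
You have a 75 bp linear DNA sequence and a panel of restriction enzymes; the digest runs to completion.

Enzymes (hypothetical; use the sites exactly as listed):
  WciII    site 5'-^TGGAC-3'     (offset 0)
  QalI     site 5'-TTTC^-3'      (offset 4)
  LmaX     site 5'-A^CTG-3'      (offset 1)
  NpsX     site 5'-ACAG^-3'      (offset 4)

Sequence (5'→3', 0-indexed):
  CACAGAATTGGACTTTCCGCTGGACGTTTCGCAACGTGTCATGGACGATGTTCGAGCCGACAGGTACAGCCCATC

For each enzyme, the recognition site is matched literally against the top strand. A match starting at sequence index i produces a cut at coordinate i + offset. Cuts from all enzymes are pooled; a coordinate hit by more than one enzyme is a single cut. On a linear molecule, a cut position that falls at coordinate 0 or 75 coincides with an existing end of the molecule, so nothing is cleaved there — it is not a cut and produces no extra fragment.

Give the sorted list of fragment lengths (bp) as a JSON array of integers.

Per-enzyme occurrences:
  WciII TGGAC/0: at [8, 20, 41] ⇒ [8, 20, 41]
  QalI TTTC/4: at [13, 26] ⇒ [17, 30]
  LmaX (ACTG, off=1): no sites
  NpsX ACAG/4: at [1, 59, 65] ⇒ [5, 63, 69]

All cut coordinates (distinct, sorted): [5, 8, 17, 20, 30, 41, 63, 69]

Fragment lengths:
  [0,5): 5 bp
  [5,8): 3 bp
  [8,17): 9 bp
  [17,20): 3 bp
  [20,30): 10 bp
  [30,41): 11 bp
  [41,63): 22 bp
  [63,69): 6 bp
  [69,75): 6 bp

[3,3,5,6,6,9,10,11,22]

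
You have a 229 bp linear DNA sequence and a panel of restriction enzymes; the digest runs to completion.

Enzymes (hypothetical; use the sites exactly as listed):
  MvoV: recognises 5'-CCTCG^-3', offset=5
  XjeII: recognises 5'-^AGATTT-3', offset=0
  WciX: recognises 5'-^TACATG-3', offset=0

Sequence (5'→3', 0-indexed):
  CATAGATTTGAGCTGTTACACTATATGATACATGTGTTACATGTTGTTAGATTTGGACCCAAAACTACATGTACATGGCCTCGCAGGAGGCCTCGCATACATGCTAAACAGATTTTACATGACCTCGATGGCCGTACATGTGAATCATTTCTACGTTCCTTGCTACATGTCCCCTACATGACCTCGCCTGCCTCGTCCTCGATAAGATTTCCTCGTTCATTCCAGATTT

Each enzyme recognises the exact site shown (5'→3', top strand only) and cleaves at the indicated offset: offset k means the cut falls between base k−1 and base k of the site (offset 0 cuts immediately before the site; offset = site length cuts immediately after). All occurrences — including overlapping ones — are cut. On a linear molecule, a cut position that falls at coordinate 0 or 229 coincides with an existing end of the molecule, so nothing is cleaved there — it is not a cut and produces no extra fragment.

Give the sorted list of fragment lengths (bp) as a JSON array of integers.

Site scan:
  MvoV CCTCG/5: at [78, 90, 122, 181, 190, 196, 210] ⇒ [83, 95, 127, 186, 195, 201, 215]
  XjeII AGATTT/0: at [3, 48, 109, 204, 223] ⇒ [3, 48, 109, 204, 223]
  WciX TACATG/0: at [28, 37, 65, 71, 97, 115, 134, 163, 174] ⇒ [28, 37, 65, 71, 97, 115, 134, 163, 174]

Pooled cuts: [3, 28, 37, 48, 65, 71, 83, 95, 97, 109, 115, 127, 134, 163, 174, 186, 195, 201, 204, 215, 223]

Fragment lengths:
  [0,3): 3 bp
  [3,28): 25 bp
  [28,37): 9 bp
  [37,48): 11 bp
  [48,65): 17 bp
  [65,71): 6 bp
  [71,83): 12 bp
  [83,95): 12 bp
  [95,97): 2 bp
  [97,109): 12 bp
  [109,115): 6 bp
  [115,127): 12 bp
  [127,134): 7 bp
  [134,163): 29 bp
  [163,174): 11 bp
  [174,186): 12 bp
  [186,195): 9 bp
  [195,201): 6 bp
  [201,204): 3 bp
  [204,215): 11 bp
  [215,223): 8 bp
  [223,229): 6 bp

[2,3,3,6,6,6,6,7,8,9,9,11,11,11,12,12,12,12,12,17,25,29]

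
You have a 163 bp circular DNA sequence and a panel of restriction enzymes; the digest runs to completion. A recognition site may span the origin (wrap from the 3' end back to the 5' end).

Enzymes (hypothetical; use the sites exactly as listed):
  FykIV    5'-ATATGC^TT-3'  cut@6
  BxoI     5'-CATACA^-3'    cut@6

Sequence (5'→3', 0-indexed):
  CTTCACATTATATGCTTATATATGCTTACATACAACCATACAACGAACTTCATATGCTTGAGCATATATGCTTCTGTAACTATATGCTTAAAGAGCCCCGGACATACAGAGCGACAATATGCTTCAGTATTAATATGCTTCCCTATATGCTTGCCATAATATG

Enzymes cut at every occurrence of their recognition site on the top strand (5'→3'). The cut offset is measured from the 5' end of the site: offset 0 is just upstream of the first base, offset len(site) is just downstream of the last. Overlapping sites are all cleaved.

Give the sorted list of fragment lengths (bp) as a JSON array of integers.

[8,9,10,12,14,14,14,14,15,16,16,21]

Scan for sites:
  FykIV ATATGCTT/6: at [9, 19, 51, 65, 81, 116, 132, 144, 158] ⇒ [1, 15, 25, 57, 71, 87, 122, 138, 150]
  BxoI CATACA/6: at [28, 36, 102] ⇒ [34, 42, 108]

Pooled cuts: [1, 15, 25, 34, 42, 57, 71, 87, 108, 122, 138, 150]

Fragment lengths:
  1→15: 14 bp
  15→25: 10 bp
  25→34: 9 bp
  34→42: 8 bp
  42→57: 15 bp
  57→71: 14 bp
  71→87: 16 bp
  87→108: 21 bp
  108→122: 14 bp
  122→138: 16 bp
  138→150: 12 bp
  150→1 (wrap): 163-150+1 = 14 bp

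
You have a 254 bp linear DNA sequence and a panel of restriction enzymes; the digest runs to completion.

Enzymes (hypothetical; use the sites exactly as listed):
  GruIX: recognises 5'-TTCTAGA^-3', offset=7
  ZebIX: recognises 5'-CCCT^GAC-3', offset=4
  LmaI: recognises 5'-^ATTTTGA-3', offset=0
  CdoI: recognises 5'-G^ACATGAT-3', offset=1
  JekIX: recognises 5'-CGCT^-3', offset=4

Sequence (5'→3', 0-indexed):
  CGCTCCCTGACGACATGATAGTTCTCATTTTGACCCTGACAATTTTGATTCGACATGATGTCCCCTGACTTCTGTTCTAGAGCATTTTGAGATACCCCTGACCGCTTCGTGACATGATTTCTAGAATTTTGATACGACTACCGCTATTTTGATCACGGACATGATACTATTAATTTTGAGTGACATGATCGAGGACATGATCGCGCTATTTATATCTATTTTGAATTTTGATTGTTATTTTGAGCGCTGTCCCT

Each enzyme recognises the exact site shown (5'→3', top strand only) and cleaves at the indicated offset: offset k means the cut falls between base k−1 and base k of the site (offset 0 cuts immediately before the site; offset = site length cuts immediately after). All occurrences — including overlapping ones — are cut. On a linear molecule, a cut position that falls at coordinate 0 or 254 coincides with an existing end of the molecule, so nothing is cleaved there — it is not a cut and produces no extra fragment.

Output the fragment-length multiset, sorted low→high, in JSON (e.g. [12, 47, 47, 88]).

[2,4,4,4,4,5,6,7,7,10,10,11,11,12,12,12,13,13,14,14,14,14,15,16,20]

Site scan:
  GruIX TTCTAGA/7: at [74, 118] ⇒ [81, 125]
  ZebIX CCCTGAC/4: at [4, 33, 62, 95] ⇒ [8, 37, 66, 99]
  LmaI ATTTTGA/0: at [26, 41, 83, 125, 145, 172, 217, 224, 236] ⇒ [26, 41, 83, 125, 145, 172, 217, 224, 236]
  CdoI GACATGAT/1: at [11, 51, 110, 157, 181, 193] ⇒ [12, 52, 111, 158, 182, 194]
  JekIX CGCT/4: at [0, 102, 141, 203, 244] ⇒ [4, 106, 145, 207, 248]

Pooled cuts: [4, 8, 12, 26, 37, 41, 52, 66, 81, 83, 99, 106, 111, 125, 145, 158, 172, 182, 194, 207, 217, 224, 236, 248]

Fragment lengths:
  [0,4): 4 bp
  [4,8): 4 bp
  [8,12): 4 bp
  [12,26): 14 bp
  [26,37): 11 bp
  [37,41): 4 bp
  [41,52): 11 bp
  [52,66): 14 bp
  [66,81): 15 bp
  [81,83): 2 bp
  [83,99): 16 bp
  [99,106): 7 bp
  [106,111): 5 bp
  [111,125): 14 bp
  [125,145): 20 bp
  [145,158): 13 bp
  [158,172): 14 bp
  [172,182): 10 bp
  [182,194): 12 bp
  [194,207): 13 bp
  [207,217): 10 bp
  [217,224): 7 bp
  [224,236): 12 bp
  [236,248): 12 bp
  [248,254): 6 bp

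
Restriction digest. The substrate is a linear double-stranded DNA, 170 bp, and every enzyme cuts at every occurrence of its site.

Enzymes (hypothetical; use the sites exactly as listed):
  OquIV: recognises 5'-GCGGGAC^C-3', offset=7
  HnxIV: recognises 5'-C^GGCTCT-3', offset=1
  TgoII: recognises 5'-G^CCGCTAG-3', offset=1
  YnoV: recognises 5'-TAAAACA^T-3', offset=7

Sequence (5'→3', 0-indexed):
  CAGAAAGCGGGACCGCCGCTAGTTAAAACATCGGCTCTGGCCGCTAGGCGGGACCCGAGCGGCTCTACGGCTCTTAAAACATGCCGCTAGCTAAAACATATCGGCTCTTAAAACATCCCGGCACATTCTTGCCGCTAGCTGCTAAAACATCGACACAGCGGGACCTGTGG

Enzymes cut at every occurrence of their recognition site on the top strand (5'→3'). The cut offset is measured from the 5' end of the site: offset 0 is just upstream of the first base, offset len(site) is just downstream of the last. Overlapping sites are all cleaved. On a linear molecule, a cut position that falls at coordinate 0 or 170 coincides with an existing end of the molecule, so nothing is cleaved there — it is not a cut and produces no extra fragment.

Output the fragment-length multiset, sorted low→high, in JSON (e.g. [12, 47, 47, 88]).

[2,2,2,4,6,6,8,8,13,13,13,14,15,15,15,16,18]

Site scan:
  OquIV GCGGGACC/7: at [6, 47, 157] ⇒ [13, 54, 164]
  HnxIV CGGCTCT/1: at [31, 59, 67, 101] ⇒ [32, 60, 68, 102]
  TgoII GCCGCTAG/1: at [14, 39, 82, 130] ⇒ [15, 40, 83, 131]
  YnoV TAAAACAT/7: at [23, 74, 91, 108, 142] ⇒ [30, 81, 98, 115, 149]

Pooled cuts: [13, 15, 30, 32, 40, 54, 60, 68, 81, 83, 98, 102, 115, 131, 149, 164]

Fragments:
  [0,13): 13 bp
  [13,15): 2 bp
  [15,30): 15 bp
  [30,32): 2 bp
  [32,40): 8 bp
  [40,54): 14 bp
  [54,60): 6 bp
  [60,68): 8 bp
  [68,81): 13 bp
  [81,83): 2 bp
  [83,98): 15 bp
  [98,102): 4 bp
  [102,115): 13 bp
  [115,131): 16 bp
  [131,149): 18 bp
  [149,164): 15 bp
  [164,170): 6 bp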